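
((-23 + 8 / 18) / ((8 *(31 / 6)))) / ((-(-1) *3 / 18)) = -203 / 62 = -3.27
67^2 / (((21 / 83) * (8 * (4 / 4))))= 372587 / 168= 2217.78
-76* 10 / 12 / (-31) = 190 / 93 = 2.04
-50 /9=-5.56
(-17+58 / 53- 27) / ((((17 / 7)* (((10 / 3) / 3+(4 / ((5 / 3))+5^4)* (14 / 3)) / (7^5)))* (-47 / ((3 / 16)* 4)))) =1.62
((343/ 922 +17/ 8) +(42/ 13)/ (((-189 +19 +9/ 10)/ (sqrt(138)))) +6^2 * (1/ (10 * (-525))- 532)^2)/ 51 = 9589852921270771/ 48001625000- 140 * sqrt(138)/ 373711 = 199781.83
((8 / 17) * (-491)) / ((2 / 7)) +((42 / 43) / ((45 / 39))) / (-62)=-91631967 / 113305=-808.72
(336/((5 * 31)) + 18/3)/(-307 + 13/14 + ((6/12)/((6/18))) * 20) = -17724/599075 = -0.03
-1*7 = -7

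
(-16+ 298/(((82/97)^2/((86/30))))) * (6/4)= 59476583/33620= 1769.08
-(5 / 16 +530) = -8485 / 16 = -530.31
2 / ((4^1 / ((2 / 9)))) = 1 / 9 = 0.11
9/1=9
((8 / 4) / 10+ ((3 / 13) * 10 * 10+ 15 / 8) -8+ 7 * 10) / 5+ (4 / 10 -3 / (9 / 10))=113077 / 7800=14.50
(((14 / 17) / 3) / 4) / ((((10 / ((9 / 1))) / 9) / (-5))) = -189 / 68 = -2.78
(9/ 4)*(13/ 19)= 117/ 76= 1.54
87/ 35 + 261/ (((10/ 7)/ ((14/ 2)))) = 89697/ 70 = 1281.39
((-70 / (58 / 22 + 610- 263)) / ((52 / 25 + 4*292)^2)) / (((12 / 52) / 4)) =-3128125 / 1234103764644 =-0.00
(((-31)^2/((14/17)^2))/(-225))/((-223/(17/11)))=0.04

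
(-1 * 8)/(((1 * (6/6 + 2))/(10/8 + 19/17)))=-322/51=-6.31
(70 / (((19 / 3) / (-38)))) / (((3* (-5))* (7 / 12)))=48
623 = 623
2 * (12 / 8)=3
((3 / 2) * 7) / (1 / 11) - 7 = 217 / 2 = 108.50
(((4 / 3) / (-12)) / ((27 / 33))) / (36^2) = -0.00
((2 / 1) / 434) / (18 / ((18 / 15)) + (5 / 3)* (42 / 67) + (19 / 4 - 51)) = -268 / 1756615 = -0.00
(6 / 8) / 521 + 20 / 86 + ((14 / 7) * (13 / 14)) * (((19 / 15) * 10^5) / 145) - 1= 88494852413 / 54573708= 1621.57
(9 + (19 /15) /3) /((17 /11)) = 4664 /765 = 6.10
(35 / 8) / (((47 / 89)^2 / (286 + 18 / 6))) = 80120915 / 17672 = 4533.78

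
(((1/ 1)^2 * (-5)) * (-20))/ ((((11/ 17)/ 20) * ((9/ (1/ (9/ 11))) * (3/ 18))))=68000/ 27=2518.52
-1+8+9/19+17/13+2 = 2663/247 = 10.78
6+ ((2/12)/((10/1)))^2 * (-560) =263/45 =5.84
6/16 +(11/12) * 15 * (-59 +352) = 32233/8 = 4029.12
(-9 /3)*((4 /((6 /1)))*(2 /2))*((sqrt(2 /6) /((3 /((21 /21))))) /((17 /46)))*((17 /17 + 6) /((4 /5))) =-805*sqrt(3) /153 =-9.11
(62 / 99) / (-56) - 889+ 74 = -2259211 / 2772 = -815.01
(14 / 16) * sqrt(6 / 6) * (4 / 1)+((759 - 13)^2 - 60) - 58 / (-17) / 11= 208115969 / 374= 556459.81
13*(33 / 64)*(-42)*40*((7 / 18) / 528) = -3185 / 384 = -8.29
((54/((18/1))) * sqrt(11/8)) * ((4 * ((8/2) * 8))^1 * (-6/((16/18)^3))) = -6561 * sqrt(22)/8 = -3846.73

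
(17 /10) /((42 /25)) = 85 /84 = 1.01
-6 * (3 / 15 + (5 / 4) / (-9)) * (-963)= 3531 / 10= 353.10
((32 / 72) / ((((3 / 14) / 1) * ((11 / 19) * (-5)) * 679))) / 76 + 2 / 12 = 48011 / 288090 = 0.17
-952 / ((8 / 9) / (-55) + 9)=-471240 / 4447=-105.97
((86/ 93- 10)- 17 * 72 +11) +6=-113095/ 93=-1216.08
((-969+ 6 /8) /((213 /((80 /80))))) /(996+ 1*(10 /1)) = -0.00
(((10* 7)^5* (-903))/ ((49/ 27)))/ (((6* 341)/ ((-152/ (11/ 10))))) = 211854636000000/ 3751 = 56479508397.76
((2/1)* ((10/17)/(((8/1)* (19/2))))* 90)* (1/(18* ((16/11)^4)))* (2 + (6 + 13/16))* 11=567704775/338690048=1.68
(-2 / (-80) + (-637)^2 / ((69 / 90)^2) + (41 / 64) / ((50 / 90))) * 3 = 350585014299 / 169280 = 2071036.24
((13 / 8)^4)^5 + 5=19010728382403833673681 / 1152921504606846976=16489.18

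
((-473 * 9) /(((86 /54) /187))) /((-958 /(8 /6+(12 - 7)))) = 3165723 /958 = 3304.51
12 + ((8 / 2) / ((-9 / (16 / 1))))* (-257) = 16556 / 9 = 1839.56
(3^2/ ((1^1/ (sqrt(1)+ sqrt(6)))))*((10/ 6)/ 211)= 15/ 211+ 15*sqrt(6)/ 211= 0.25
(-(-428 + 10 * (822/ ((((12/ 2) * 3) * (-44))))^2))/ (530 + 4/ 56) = 25444237/ 32325876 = 0.79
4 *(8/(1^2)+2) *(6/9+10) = 1280/3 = 426.67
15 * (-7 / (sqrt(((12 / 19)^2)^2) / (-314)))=1983695 / 24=82653.96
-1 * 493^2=-243049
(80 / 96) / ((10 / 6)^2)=3 / 10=0.30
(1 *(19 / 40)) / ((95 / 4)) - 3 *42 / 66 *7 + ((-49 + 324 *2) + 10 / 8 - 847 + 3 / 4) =-259.34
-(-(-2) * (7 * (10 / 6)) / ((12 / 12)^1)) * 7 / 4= -245 / 6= -40.83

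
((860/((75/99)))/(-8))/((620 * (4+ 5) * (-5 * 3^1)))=473/279000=0.00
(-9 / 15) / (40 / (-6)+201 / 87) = 261 / 1895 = 0.14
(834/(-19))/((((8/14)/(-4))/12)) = 70056/19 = 3687.16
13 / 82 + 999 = 81931 / 82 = 999.16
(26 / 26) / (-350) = -1 / 350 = -0.00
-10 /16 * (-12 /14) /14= 15 /392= 0.04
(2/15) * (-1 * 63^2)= -2646/5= -529.20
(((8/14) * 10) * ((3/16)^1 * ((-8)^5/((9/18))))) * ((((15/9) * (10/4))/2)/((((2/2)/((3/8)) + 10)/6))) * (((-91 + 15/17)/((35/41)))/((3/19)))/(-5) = -7718338560/833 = -9265712.56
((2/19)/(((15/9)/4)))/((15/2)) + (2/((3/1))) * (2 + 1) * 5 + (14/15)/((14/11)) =15343/1425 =10.77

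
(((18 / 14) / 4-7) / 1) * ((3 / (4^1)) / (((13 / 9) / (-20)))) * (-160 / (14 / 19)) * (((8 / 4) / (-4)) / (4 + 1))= 959310 / 637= 1505.98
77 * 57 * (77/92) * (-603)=-203785659/92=-2215061.51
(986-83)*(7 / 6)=2107 / 2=1053.50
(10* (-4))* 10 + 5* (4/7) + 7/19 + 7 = -51840/133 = -389.77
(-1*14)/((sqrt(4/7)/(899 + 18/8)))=-16691.38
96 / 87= 32 / 29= 1.10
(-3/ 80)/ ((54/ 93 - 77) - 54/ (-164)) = 3813/ 7736840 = 0.00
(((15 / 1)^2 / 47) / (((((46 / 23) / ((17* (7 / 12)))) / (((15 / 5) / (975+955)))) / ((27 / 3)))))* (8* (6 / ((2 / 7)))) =1012095 / 18142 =55.79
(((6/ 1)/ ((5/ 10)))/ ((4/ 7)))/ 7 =3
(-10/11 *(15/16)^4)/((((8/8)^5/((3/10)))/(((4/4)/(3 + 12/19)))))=-961875/16580608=-0.06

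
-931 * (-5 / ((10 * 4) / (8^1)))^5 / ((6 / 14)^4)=2235331 / 81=27596.68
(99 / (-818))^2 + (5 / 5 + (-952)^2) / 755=1200.42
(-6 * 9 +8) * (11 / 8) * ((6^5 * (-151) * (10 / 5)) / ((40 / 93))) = 1726699194 / 5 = 345339838.80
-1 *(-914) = 914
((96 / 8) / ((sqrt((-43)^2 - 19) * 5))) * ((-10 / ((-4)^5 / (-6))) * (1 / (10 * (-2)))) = 3 * sqrt(1830) / 780800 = 0.00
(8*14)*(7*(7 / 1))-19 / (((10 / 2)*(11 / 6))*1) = 301726 / 55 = 5485.93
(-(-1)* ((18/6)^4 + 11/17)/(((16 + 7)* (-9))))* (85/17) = -6940/3519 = -1.97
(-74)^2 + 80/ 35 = 38348/ 7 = 5478.29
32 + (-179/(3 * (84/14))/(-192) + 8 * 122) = 3483827/3456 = 1008.05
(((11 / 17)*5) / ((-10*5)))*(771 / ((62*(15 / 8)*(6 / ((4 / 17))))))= -11308 / 671925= -0.02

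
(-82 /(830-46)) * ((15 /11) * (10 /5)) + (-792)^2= 1352380569 /2156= 627263.71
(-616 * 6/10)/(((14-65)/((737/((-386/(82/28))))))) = -664774/16405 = -40.52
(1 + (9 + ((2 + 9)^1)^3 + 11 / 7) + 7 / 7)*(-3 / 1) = -28215 / 7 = -4030.71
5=5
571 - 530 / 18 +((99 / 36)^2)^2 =1379513 / 2304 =598.75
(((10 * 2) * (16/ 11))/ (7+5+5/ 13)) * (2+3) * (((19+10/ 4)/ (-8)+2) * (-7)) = 1300/ 23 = 56.52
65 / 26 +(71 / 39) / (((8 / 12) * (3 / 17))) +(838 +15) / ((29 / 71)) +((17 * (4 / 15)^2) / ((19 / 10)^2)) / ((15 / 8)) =38703517478 / 18373095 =2106.53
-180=-180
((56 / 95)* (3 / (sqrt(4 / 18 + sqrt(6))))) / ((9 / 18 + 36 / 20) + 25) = 48 / (247* sqrt(2 + 9* sqrt(6))) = 0.04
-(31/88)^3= -29791/681472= -0.04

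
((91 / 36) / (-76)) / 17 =-91 / 46512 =-0.00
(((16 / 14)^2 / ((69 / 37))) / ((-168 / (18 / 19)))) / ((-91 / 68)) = 40256 / 13640081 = 0.00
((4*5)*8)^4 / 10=65536000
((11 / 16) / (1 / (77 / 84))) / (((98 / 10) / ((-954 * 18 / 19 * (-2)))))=865755 / 7448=116.24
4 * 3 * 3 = 36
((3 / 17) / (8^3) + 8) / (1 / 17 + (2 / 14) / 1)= 487445 / 12288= 39.67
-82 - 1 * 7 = -89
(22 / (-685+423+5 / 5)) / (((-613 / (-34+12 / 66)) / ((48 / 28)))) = -992 / 124439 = -0.01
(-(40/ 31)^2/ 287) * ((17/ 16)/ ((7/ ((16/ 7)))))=-27200/ 13514543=-0.00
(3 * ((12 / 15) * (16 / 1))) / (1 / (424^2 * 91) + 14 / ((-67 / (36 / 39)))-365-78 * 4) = -210450100224 / 3711336193265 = -0.06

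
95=95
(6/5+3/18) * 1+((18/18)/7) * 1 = 1.51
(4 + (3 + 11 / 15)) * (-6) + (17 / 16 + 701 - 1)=52373 / 80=654.66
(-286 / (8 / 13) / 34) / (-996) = 1859 / 135456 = 0.01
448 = 448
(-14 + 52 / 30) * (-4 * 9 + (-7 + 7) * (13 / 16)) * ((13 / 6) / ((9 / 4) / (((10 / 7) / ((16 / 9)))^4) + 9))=435942000 / 6559249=66.46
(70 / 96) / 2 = 35 / 96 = 0.36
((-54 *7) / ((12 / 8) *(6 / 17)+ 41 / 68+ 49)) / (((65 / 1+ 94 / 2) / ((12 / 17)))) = -162 / 3409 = -0.05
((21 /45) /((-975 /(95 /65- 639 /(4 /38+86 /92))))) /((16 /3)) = 1877827 /34138000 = 0.06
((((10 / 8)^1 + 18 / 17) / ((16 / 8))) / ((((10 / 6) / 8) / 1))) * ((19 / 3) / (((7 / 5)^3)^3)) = 1165234375 / 686011319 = 1.70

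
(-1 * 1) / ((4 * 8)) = -1 / 32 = -0.03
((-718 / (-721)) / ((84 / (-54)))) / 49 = -3231 / 247303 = -0.01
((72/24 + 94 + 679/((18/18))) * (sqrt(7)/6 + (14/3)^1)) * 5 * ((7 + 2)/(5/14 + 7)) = 81480 * sqrt(7)/103 + 2281440/103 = 24242.87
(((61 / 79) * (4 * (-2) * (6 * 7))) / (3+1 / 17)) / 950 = -43554 / 487825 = -0.09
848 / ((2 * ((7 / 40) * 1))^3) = 6784000 / 343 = 19778.43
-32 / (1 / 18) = -576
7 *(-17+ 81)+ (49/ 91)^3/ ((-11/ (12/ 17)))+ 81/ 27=185284273/ 410839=450.99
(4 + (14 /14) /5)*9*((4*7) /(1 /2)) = 10584 /5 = 2116.80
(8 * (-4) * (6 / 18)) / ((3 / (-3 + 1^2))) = 64 / 9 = 7.11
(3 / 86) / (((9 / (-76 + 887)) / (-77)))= -62447 / 258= -242.04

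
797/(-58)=-797/58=-13.74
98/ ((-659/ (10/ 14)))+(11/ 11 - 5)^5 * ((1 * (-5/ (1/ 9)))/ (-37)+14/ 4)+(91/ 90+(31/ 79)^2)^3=-20861147160503699241017437/ 4320929840989067847000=-4827.93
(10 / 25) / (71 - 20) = 2 / 255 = 0.01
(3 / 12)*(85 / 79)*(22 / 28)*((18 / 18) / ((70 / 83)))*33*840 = 7682895 / 1106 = 6946.56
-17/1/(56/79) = -1343/56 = -23.98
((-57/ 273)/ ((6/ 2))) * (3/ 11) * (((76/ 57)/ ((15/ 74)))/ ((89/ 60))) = -22496/ 267267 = -0.08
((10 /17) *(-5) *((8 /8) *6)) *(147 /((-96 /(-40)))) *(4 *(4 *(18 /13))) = -5292000 /221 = -23945.70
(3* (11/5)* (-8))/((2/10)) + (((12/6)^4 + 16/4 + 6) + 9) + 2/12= -1373/6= -228.83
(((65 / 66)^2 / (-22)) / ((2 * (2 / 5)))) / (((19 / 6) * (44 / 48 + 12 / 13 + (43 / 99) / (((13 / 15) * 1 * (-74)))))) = -10161125 / 1070221284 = -0.01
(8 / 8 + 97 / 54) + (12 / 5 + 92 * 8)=200123 / 270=741.20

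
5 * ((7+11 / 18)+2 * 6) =1765 / 18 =98.06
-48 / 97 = -0.49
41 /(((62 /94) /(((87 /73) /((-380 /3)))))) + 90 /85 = 6928821 /14618980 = 0.47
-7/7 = -1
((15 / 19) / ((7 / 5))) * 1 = 75 / 133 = 0.56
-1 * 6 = -6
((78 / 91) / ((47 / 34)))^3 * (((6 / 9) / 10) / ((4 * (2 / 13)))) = 0.03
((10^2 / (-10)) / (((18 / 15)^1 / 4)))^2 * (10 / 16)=6250 / 9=694.44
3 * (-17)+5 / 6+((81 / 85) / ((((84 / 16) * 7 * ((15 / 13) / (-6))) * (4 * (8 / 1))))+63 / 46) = -280495319 / 5747700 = -48.80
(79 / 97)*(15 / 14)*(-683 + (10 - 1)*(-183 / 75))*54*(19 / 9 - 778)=87501626712 / 3395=25773675.03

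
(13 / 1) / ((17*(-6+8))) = 13 / 34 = 0.38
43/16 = 2.69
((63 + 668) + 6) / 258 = 2.86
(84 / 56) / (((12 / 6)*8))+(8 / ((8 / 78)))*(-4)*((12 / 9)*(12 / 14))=-79851 / 224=-356.48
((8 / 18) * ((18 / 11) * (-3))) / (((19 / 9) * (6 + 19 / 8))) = -1728 / 14003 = -0.12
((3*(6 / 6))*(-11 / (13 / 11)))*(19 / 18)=-2299 / 78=-29.47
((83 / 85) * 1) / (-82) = -83 / 6970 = -0.01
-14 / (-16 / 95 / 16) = 1330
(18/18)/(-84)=-1/84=-0.01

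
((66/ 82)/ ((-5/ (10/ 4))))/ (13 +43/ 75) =-0.03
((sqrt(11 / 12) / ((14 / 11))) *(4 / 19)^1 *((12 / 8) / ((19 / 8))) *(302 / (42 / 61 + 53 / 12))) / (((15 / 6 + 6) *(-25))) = -19453632 *sqrt(33) / 4013444575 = -0.03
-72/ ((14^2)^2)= -9/ 4802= -0.00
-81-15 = -96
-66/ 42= -11/ 7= -1.57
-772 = -772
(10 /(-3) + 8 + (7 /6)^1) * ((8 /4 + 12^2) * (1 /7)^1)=365 /3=121.67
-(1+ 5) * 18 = -108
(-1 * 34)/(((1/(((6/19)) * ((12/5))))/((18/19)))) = -24.41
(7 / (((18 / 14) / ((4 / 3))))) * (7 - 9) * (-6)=784 / 9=87.11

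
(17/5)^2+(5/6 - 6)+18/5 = 1499/150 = 9.99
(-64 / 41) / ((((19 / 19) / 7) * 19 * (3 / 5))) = -2240 / 2337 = -0.96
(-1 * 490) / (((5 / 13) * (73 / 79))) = -1378.71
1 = 1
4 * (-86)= -344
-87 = -87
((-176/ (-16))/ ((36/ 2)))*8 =44/ 9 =4.89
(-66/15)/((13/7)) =-154/65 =-2.37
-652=-652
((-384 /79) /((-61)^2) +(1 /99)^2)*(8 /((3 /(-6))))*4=222056000 /2881092159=0.08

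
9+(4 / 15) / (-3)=401 / 45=8.91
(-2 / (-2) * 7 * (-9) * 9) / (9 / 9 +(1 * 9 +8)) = -63 / 2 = -31.50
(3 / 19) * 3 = 9 / 19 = 0.47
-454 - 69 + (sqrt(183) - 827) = -1336.47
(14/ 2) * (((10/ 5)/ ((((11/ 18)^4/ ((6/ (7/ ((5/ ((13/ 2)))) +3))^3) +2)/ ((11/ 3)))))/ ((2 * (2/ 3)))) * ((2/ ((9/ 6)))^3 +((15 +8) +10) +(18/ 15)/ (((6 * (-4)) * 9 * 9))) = 30877101763200/ 71287056601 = 433.14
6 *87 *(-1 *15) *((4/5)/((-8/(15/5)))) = 2349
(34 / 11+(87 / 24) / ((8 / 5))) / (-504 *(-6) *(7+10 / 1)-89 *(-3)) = 1257 / 12126400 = 0.00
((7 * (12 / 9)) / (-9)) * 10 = -280 / 27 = -10.37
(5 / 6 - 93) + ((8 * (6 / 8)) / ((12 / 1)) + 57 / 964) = -264929 / 2892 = -91.61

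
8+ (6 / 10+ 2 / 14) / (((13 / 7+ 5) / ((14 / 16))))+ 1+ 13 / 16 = 9511 / 960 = 9.91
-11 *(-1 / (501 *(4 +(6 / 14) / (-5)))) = 385 / 68637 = 0.01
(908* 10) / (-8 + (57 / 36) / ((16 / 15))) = -581120 / 417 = -1393.57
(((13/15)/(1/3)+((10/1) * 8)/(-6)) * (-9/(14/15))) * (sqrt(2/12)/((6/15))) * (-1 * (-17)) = 5865 * sqrt(6)/8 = 1795.78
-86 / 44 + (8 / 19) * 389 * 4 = 273039 / 418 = 653.20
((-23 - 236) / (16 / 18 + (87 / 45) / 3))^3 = -58637179125 / 12167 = -4819362.14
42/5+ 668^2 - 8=2231122/5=446224.40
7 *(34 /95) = 238 /95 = 2.51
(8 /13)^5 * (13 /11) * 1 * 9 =294912 /314171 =0.94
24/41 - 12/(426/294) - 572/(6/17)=-14220494/8733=-1628.36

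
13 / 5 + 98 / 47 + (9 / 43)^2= 2054784 / 434515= 4.73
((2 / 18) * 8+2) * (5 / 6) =65 / 27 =2.41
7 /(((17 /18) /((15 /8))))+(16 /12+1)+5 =4331 /204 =21.23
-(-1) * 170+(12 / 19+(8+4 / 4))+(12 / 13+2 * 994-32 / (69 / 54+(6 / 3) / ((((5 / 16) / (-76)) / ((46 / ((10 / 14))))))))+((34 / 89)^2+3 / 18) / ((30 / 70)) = 1076813112379374619 / 496390776149502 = 2169.29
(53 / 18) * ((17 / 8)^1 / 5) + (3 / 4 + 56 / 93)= 2.60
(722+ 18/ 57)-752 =-564/ 19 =-29.68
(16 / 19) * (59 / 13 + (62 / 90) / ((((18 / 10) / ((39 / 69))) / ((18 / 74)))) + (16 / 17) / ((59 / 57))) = 8788743424 / 1897448319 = 4.63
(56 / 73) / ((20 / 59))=2.26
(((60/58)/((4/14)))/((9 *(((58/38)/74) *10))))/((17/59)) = 290339/42891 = 6.77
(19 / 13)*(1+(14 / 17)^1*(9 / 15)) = 2413 / 1105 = 2.18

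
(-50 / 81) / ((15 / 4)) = -40 / 243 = -0.16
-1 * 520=-520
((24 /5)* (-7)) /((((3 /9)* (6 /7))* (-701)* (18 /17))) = 1666 /10515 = 0.16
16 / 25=0.64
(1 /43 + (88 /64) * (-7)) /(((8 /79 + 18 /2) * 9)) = -28993 /247336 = -0.12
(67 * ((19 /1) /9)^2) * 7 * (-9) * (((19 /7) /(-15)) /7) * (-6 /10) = -291.78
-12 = -12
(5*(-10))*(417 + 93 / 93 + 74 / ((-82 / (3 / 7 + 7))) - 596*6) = 45413500 / 287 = 158235.19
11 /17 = 0.65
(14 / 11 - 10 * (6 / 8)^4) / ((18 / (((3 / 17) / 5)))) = -2663 / 718080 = -0.00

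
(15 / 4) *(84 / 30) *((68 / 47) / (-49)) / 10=-51 / 1645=-0.03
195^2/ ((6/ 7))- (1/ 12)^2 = 6388199/ 144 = 44362.49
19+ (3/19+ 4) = 440/19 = 23.16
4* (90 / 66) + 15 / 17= 1185 / 187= 6.34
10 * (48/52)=120/13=9.23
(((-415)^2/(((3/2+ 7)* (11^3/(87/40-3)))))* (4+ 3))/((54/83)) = -20012545/148104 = -135.12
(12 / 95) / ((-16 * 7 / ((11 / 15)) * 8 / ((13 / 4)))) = -143 / 425600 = -0.00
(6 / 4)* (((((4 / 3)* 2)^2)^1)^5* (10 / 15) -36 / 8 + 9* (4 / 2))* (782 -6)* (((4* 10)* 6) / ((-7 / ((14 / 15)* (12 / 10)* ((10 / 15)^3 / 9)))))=-85417118864384 / 4782969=-17858597.63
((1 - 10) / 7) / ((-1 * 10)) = 9 / 70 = 0.13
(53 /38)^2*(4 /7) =2809 /2527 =1.11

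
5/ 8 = 0.62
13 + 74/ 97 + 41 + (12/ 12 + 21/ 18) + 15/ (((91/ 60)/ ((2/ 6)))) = 3189703/ 52962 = 60.23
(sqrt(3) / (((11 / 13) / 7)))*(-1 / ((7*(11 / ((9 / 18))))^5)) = -13*sqrt(3) / 136112574752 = -0.00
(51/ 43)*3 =153/ 43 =3.56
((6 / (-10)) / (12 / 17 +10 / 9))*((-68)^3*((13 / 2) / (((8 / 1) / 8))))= 674897.75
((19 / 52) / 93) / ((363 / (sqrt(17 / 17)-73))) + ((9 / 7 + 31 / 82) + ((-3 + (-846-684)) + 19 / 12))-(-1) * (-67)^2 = 496975151789 / 167939772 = 2959.25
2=2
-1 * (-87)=87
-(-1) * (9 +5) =14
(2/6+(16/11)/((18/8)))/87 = 97/8613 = 0.01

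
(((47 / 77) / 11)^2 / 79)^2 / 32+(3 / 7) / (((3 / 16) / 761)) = 178790484652362707777 / 102786908062295072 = 1739.43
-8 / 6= -4 / 3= -1.33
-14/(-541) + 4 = 2178/541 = 4.03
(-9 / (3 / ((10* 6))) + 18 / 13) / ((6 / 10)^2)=-496.15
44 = 44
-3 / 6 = -0.50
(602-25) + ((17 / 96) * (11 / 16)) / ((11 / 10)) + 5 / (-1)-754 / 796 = 87292051 / 152832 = 571.16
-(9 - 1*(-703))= -712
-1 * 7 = -7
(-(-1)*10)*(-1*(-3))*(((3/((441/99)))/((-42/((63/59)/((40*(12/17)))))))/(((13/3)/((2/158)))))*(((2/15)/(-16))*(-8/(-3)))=561/475049120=0.00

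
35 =35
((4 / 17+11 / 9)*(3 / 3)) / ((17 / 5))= 1115 / 2601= 0.43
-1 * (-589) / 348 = 589 / 348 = 1.69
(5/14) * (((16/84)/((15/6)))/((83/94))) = 376/12201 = 0.03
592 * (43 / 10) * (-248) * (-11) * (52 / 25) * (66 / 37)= 3220698624 / 125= 25765588.99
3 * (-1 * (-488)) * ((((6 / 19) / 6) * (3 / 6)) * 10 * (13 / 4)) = 23790 / 19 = 1252.11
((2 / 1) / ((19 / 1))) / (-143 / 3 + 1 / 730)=-4380 / 1983353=-0.00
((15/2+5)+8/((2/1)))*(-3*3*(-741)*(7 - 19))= -1320462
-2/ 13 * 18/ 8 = -9/ 26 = -0.35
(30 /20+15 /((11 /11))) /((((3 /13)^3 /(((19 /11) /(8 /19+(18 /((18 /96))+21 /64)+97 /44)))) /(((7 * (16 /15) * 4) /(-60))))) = -31267844608 /2680300125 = -11.67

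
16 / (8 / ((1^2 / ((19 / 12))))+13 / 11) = 528 / 457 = 1.16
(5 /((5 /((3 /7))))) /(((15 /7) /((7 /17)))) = 7 /85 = 0.08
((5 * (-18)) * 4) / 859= -360 / 859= -0.42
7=7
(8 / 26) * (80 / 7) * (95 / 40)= 8.35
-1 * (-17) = 17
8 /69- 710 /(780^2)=160607 /1399320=0.11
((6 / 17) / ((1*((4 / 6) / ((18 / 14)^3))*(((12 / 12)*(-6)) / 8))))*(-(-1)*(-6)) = 52488 / 5831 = 9.00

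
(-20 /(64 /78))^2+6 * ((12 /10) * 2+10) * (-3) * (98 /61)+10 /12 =13843019 /58560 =236.39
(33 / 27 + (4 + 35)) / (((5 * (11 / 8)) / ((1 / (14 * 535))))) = 1448 / 1853775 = 0.00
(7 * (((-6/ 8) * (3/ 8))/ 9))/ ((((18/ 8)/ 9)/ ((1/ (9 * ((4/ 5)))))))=-0.12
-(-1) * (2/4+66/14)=73/14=5.21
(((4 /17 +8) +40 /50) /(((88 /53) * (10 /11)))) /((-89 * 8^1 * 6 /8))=-424 /37825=-0.01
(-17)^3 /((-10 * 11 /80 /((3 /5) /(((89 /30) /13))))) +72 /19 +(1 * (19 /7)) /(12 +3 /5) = 77095654847 /8203041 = 9398.42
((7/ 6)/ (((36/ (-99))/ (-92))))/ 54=1771/ 324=5.47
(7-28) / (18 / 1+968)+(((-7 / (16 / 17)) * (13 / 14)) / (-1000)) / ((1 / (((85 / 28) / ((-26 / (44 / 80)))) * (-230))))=28520281 / 353382400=0.08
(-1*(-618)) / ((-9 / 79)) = -16274 / 3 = -5424.67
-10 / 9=-1.11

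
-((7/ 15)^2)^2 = -2401/ 50625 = -0.05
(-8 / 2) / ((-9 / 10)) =40 / 9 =4.44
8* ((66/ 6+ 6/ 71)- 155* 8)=-698024/ 71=-9831.32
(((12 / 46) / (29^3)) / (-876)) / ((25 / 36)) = -0.00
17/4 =4.25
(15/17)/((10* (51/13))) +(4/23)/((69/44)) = 122359/917286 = 0.13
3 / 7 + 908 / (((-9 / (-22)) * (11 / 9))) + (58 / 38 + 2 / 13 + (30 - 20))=3160800 / 1729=1828.11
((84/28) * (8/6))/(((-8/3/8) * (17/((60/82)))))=-360/697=-0.52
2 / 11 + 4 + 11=167 / 11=15.18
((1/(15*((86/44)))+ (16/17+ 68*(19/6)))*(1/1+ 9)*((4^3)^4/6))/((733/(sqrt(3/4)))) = 7146100.60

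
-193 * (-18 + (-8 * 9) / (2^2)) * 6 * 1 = 41688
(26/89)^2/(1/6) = 4056/7921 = 0.51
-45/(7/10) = -450/7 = -64.29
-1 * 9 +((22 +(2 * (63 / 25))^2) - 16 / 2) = 19001 / 625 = 30.40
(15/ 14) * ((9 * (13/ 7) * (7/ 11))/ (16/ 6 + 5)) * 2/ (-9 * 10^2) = -117/ 35420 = -0.00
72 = 72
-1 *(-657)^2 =-431649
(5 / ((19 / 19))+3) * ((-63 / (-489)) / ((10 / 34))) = 2856 / 815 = 3.50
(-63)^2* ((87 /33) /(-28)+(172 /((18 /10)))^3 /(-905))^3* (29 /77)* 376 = -503803513457218.87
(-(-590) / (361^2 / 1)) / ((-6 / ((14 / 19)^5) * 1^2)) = -158658080 / 968063093337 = -0.00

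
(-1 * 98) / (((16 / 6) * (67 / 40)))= -1470 / 67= -21.94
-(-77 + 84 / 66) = 833 / 11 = 75.73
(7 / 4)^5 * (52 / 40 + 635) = 106942941 / 10240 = 10443.65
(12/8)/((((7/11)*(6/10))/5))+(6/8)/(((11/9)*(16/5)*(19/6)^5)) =3745214555/190659623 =19.64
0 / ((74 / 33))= 0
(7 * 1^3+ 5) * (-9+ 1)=-96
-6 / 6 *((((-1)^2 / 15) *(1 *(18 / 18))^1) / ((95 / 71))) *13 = -923 / 1425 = -0.65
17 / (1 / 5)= 85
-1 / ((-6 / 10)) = 5 / 3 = 1.67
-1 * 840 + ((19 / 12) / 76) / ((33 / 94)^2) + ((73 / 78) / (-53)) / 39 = -98302330825 / 117050076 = -839.83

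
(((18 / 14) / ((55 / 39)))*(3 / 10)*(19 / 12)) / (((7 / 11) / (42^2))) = 60021 / 50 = 1200.42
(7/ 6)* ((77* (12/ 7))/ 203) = 22/ 29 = 0.76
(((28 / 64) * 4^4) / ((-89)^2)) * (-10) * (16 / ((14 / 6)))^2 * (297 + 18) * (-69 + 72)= -49766400 / 7921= -6282.84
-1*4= -4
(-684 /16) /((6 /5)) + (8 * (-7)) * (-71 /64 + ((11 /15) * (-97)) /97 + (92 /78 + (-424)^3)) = 554918174917 /130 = 4268601345.52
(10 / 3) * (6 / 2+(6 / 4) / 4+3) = 85 / 4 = 21.25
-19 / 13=-1.46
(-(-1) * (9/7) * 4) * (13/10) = 234/35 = 6.69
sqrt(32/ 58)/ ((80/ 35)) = 7 * sqrt(29)/ 116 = 0.32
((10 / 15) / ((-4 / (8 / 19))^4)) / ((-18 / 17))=-272 / 3518667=-0.00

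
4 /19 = 0.21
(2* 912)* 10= 18240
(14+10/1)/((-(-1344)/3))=3/56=0.05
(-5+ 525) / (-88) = -65 / 11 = -5.91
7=7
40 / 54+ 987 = 26669 / 27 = 987.74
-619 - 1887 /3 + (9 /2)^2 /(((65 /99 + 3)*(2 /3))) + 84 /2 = -3468519 /2896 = -1197.69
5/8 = 0.62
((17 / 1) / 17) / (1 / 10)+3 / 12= 41 / 4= 10.25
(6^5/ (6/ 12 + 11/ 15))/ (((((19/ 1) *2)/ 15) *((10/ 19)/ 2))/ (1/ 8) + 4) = 174960/ 259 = 675.52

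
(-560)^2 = 313600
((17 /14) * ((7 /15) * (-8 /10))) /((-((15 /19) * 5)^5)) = 0.00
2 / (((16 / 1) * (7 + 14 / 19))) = 19 / 1176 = 0.02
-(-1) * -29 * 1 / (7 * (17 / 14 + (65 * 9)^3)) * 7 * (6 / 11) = -2436 / 30831050437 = -0.00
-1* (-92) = 92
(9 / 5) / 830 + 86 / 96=89441 / 99600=0.90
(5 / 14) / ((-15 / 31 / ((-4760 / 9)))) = 10540 / 27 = 390.37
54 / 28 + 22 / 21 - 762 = -31879 / 42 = -759.02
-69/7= -9.86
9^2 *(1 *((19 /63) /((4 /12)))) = 513 /7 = 73.29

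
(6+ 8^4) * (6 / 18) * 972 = 1329048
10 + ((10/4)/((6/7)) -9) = 47/12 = 3.92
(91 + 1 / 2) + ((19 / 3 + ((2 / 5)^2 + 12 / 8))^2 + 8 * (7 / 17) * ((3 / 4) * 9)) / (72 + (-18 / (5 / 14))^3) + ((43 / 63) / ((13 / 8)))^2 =12384963315097141 / 135095307852960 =91.68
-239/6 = -39.83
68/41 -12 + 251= 9867/41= 240.66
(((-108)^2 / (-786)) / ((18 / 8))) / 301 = -864 / 39431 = -0.02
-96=-96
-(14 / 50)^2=-49 / 625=-0.08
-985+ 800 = -185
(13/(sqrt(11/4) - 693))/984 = -273/14320070 - 13 * sqrt(11)/945124620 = -0.00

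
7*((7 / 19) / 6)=0.43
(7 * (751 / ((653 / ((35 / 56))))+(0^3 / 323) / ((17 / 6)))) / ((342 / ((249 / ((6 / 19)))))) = 11.60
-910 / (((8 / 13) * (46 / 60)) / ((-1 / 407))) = 88725 / 18722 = 4.74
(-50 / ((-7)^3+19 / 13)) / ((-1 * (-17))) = 65 / 7548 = 0.01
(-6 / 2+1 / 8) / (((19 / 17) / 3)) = -1173 / 152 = -7.72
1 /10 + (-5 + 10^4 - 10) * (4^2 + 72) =8786801 /10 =878680.10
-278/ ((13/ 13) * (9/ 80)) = -22240/ 9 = -2471.11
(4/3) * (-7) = -28/3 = -9.33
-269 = -269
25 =25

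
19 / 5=3.80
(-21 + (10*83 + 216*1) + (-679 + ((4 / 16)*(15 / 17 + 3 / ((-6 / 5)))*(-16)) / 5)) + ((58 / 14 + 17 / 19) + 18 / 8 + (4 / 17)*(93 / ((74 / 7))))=356.65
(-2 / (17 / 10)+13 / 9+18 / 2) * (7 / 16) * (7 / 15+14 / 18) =34741 / 6885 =5.05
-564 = -564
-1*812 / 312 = -203 / 78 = -2.60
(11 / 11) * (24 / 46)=12 / 23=0.52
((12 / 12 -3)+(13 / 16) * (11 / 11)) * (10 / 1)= -95 / 8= -11.88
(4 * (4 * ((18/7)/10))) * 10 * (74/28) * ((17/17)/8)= 666/49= 13.59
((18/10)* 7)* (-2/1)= -126/5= -25.20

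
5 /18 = 0.28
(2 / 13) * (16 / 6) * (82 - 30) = 64 / 3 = 21.33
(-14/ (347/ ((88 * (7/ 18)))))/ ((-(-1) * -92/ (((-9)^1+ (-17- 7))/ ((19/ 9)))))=-35574/ 151639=-0.23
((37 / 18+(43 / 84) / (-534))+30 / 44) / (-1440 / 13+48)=-1032499 / 23683968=-0.04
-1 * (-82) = 82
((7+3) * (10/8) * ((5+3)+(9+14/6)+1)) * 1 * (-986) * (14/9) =-10525550/27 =-389835.19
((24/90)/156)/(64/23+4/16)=92/163215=0.00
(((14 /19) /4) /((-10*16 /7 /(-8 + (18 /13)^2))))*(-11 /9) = -138523 /2311920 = -0.06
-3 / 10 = -0.30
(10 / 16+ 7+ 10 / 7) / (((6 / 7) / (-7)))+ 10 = -1023 / 16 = -63.94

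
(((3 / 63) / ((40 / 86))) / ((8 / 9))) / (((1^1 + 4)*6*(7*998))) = 43 / 78243200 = 0.00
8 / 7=1.14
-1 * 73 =-73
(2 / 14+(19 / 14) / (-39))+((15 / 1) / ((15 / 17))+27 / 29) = 285631 / 15834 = 18.04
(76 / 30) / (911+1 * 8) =38 / 13785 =0.00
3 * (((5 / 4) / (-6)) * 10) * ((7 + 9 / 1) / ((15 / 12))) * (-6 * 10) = 4800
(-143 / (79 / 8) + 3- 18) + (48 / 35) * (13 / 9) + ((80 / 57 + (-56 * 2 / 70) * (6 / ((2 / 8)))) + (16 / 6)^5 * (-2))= -4266297059 / 12766005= -334.19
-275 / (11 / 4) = -100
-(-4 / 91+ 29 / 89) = -2283 / 8099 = -0.28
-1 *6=-6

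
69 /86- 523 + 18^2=-17045 /86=-198.20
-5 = -5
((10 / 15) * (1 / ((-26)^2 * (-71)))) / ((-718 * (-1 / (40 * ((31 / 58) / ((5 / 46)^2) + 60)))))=-152596 / 1873823835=-0.00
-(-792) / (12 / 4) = 264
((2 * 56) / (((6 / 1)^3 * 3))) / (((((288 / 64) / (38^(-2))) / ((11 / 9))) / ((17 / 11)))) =119 / 2368521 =0.00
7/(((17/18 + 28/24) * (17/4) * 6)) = 42/323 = 0.13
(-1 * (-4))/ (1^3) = 4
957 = 957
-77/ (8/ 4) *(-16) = 616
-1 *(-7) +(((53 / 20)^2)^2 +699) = 755.32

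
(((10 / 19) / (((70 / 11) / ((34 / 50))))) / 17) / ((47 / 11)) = 121 / 156275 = 0.00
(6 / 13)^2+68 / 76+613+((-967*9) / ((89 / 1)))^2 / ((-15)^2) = 656.61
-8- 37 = -45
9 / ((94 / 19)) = 171 / 94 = 1.82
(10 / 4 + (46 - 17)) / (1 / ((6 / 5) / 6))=63 / 10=6.30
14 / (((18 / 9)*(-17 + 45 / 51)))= -119 / 274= -0.43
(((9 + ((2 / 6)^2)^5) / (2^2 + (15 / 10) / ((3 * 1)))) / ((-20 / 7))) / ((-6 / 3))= 0.35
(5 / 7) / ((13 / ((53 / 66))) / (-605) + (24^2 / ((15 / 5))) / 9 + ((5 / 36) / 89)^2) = 149621353200 / 4463086566029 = 0.03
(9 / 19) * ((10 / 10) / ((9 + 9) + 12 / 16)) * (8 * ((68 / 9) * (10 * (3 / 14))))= 2176 / 665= 3.27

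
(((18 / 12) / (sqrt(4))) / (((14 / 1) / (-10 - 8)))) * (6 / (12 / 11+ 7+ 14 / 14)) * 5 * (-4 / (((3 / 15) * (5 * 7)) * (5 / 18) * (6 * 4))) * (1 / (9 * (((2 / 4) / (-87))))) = -25839 / 4900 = -5.27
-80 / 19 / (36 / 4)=-80 / 171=-0.47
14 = 14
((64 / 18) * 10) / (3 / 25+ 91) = 4000 / 10251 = 0.39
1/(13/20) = 20/13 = 1.54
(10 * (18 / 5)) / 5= 36 / 5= 7.20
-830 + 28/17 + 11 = -13895/17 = -817.35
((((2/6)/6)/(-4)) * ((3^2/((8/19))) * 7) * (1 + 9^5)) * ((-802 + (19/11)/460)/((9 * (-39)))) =-3187090491865/11366784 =-280386.30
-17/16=-1.06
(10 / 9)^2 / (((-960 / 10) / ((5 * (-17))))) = 2125 / 1944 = 1.09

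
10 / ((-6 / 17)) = -85 / 3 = -28.33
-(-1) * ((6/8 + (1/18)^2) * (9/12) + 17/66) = 977/1188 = 0.82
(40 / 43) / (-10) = -4 / 43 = -0.09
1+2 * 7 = 15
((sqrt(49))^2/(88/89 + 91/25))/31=109025/319269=0.34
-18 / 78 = -3 / 13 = -0.23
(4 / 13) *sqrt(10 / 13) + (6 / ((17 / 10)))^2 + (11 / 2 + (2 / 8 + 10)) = 4 *sqrt(130) / 169 + 32607 / 1156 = 28.48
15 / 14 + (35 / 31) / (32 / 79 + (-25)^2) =23012965 / 21442638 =1.07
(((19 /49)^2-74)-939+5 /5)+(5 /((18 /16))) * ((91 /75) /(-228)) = -18695062427 /18475695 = -1011.87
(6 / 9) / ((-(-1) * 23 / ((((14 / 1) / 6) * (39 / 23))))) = 182 / 1587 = 0.11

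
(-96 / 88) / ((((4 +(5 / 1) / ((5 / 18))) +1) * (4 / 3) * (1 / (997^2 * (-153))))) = 1368750393 / 253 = 5410080.60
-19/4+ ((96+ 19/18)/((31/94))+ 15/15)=324251/1116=290.55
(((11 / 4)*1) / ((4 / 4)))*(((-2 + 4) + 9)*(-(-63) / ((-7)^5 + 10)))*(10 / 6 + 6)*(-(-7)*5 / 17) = -61985 / 34612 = -1.79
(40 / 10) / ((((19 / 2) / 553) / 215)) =951160 / 19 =50061.05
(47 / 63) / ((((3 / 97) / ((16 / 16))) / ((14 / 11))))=9118 / 297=30.70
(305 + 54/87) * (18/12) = 26589/58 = 458.43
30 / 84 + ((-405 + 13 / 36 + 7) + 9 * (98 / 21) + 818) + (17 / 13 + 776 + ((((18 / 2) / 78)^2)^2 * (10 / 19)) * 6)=42393427255 / 34187517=1240.03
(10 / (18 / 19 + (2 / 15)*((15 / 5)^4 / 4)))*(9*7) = 1900 / 11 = 172.73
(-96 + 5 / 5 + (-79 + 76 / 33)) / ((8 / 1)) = -2833 / 132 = -21.46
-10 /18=-0.56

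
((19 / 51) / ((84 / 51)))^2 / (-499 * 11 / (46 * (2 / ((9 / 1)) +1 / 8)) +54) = -10925 / 61852896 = -0.00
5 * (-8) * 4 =-160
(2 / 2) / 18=1 / 18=0.06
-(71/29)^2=-5041/841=-5.99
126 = 126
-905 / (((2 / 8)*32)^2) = -14.14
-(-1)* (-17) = -17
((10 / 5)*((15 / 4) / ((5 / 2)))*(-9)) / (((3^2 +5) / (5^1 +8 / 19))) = -2781 / 266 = -10.45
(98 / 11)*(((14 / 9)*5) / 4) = 1715 / 99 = 17.32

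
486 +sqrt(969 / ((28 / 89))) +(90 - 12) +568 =1187.50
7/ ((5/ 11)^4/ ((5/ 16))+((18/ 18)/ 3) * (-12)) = -102487/ 56564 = -1.81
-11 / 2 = -5.50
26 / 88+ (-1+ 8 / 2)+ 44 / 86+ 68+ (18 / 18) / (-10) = 678349 / 9460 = 71.71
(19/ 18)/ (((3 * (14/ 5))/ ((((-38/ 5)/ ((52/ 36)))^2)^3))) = 281505239019792/ 105586446875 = 2666.11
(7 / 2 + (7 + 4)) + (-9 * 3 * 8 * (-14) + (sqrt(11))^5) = 3439.81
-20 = -20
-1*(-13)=13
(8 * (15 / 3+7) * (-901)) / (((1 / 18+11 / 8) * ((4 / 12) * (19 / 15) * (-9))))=31138560 / 1957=15911.37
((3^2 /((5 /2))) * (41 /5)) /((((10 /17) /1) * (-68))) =-369 /500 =-0.74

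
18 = 18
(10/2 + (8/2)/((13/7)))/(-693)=-31/3003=-0.01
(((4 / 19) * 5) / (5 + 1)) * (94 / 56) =0.29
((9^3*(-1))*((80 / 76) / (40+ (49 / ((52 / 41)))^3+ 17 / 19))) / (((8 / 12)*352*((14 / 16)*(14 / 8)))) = -3075096960 / 83097899643913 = -0.00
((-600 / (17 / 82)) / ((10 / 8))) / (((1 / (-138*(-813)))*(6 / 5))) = -3679963200 / 17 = -216468423.53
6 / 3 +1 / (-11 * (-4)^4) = 5631 / 2816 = 2.00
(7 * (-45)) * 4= -1260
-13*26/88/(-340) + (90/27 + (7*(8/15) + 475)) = 21635659/44880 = 482.08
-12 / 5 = -2.40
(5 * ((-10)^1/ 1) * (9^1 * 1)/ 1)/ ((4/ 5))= -1125/ 2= -562.50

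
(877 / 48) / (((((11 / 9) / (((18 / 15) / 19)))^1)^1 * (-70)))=-7893 / 585200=-0.01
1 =1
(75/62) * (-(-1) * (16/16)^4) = 75/62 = 1.21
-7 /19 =-0.37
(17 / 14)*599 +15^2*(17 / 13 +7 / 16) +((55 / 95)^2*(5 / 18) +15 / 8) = 5307639703 / 4730544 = 1121.99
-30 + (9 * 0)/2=-30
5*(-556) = -2780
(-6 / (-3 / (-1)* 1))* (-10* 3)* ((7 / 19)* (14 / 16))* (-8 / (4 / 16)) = -11760 / 19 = -618.95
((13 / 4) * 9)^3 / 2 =1601613 / 128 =12512.60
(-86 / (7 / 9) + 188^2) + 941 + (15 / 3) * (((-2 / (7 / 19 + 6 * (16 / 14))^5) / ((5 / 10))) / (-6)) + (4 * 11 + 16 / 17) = 10598051983094952994985 / 292607298452145957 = 36219.37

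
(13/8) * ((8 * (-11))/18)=-143/18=-7.94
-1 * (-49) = 49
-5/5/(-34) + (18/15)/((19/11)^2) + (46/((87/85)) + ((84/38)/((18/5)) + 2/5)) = 247675369/5339190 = 46.39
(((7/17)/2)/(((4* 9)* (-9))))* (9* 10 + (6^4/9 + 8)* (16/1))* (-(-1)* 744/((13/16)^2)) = -10777088/5967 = -1806.11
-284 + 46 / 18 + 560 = 2507 / 9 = 278.56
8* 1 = 8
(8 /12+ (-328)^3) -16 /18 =-317587970 /9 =-35287552.22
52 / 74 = 26 / 37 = 0.70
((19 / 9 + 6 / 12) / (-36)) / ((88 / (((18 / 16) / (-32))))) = 47 / 1622016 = 0.00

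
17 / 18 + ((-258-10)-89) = -6409 / 18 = -356.06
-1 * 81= -81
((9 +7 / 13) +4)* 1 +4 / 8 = 365 / 26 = 14.04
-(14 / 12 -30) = 173 / 6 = 28.83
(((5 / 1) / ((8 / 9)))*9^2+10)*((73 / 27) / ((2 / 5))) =1359625 / 432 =3147.28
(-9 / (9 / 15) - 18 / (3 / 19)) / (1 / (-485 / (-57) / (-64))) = 20855 / 1216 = 17.15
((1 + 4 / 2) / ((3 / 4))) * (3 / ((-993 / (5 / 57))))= -20 / 18867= -0.00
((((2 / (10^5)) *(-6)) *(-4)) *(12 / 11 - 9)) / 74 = -261 / 5087500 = -0.00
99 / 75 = 33 / 25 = 1.32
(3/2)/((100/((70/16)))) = 21/320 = 0.07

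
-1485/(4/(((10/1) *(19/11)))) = -12825/2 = -6412.50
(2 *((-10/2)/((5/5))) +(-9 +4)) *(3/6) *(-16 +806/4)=-5565/4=-1391.25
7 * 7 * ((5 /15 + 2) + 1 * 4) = 931 /3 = 310.33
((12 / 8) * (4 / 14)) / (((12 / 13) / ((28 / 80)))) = 13 / 80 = 0.16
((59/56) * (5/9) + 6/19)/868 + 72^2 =43089250741/8311968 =5184.00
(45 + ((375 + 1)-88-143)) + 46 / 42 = 4013 / 21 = 191.10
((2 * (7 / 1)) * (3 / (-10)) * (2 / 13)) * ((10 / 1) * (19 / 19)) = -84 / 13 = -6.46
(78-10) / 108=17 / 27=0.63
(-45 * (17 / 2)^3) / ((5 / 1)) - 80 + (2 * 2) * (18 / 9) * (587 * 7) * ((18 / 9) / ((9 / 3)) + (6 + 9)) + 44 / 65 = 794645621 / 1560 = 509388.22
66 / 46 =33 / 23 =1.43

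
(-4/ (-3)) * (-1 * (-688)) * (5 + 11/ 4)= 21328/ 3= 7109.33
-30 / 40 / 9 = -0.08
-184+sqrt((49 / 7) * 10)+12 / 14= -1282 / 7+sqrt(70)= -174.78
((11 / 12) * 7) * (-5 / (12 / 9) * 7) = -2695 / 16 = -168.44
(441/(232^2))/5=441/269120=0.00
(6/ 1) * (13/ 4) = 39/ 2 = 19.50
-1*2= -2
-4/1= -4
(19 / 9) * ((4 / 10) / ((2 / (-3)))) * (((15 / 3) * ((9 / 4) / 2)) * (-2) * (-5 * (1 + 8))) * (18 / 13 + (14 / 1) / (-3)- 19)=14288.37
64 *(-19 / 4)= -304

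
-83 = -83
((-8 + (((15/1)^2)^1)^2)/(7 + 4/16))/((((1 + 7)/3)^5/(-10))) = -61499655/118784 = -517.74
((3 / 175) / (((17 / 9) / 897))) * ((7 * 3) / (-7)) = -72657 / 2975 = -24.42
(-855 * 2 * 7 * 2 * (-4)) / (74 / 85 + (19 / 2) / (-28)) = 50646400 / 281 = 180236.30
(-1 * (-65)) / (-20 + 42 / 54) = -3.38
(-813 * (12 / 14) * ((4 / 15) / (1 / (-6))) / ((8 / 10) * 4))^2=5948721 / 49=121402.47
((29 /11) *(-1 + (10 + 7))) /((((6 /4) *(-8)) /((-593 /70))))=34394 /1155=29.78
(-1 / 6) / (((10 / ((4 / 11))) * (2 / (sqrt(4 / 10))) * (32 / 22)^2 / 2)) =-11 * sqrt(10) / 19200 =-0.00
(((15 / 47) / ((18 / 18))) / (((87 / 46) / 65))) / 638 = 7475 / 434797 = 0.02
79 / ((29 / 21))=1659 / 29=57.21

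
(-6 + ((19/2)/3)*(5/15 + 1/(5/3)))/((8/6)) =-137/60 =-2.28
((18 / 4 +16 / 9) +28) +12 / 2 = 725 / 18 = 40.28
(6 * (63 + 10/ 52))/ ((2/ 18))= 3412.38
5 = 5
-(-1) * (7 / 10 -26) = -253 / 10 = -25.30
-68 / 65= -1.05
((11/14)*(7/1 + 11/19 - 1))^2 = 1890625/70756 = 26.72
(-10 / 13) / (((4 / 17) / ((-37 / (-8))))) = -3145 / 208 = -15.12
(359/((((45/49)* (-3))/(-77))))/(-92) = -109.06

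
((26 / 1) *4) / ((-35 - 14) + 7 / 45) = -2340 / 1099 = -2.13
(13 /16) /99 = 0.01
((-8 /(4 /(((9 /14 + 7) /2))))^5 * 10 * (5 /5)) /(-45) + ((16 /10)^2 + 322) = 370275500387 /60505200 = 6119.73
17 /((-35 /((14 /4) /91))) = -17 /910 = -0.02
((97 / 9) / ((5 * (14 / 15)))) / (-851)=-97 / 35742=-0.00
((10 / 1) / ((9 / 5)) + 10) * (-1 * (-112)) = 1742.22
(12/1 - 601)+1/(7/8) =-4115/7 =-587.86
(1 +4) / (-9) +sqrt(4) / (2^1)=4 / 9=0.44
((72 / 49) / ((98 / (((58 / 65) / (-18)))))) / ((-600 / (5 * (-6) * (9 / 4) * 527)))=-137547 / 3121300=-0.04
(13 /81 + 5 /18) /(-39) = -71 /6318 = -0.01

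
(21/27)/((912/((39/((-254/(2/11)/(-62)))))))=2821/1911096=0.00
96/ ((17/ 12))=1152/ 17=67.76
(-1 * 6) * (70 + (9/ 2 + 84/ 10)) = -2487/ 5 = -497.40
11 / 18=0.61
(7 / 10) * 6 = 21 / 5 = 4.20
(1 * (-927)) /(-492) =309 /164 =1.88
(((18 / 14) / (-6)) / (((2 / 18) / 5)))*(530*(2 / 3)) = -23850 / 7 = -3407.14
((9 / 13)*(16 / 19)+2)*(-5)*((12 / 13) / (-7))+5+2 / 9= 1400939 / 202293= 6.93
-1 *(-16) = 16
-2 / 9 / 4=-1 / 18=-0.06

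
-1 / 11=-0.09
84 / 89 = 0.94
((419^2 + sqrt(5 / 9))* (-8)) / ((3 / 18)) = -8426928 - 16* sqrt(5) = -8426963.78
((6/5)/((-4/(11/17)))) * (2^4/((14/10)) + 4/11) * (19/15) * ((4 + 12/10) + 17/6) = -1039433/44625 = -23.29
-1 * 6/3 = -2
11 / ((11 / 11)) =11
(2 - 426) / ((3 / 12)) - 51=-1747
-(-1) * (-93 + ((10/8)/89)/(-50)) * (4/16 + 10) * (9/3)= -40722963/14240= -2859.76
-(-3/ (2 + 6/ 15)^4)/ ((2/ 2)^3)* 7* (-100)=-109375/ 1728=-63.30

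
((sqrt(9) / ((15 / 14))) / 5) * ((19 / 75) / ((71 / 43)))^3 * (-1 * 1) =-7634739182 / 3774842578125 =-0.00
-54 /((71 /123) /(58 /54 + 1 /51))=-123492 /1207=-102.31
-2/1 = -2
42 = 42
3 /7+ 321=321.43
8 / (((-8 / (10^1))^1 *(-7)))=10 / 7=1.43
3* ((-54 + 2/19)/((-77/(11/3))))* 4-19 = 1569/133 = 11.80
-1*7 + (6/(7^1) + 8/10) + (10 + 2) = 233/35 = 6.66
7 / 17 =0.41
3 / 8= 0.38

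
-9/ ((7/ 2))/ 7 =-18/ 49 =-0.37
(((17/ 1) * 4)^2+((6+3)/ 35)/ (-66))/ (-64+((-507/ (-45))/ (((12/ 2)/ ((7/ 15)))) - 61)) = -480664395/ 12902659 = -37.25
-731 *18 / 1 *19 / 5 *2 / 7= -500004 / 35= -14285.83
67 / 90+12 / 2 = 607 / 90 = 6.74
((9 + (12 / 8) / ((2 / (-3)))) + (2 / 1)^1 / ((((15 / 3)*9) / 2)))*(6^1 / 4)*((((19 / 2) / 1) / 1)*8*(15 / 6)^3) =584725 / 48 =12181.77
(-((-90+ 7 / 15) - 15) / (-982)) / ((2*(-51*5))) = 392 / 1878075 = 0.00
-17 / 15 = -1.13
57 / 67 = 0.85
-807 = -807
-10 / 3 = -3.33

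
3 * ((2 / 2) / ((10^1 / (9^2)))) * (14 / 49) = 243 / 35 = 6.94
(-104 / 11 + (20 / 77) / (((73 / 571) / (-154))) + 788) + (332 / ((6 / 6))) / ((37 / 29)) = 21566768 / 29711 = 725.88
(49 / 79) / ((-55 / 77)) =-343 / 395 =-0.87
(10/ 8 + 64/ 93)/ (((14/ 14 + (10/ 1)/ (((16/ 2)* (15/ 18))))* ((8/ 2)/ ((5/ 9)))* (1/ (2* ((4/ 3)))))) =721/ 2511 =0.29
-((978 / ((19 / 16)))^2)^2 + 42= -59956372581415734 / 130321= -460066854777.17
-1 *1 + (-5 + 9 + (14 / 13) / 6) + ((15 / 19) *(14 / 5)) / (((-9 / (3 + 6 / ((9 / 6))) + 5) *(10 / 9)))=27529 / 7410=3.72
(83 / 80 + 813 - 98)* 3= 171849 / 80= 2148.11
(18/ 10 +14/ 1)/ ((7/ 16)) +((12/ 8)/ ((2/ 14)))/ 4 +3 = 11687/ 280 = 41.74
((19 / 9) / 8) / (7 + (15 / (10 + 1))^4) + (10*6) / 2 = 331000099 / 11024064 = 30.03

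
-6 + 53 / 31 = -133 / 31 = -4.29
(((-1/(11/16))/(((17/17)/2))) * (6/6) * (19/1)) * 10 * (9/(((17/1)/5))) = -1463.10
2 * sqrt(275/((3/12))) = 20 * sqrt(11) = 66.33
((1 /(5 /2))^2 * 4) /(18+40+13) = 16 /1775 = 0.01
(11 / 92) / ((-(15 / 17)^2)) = -0.15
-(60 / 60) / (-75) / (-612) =-0.00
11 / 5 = 2.20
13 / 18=0.72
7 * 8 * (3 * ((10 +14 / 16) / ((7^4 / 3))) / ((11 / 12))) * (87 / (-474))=-136242 / 298067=-0.46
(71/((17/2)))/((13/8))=5.14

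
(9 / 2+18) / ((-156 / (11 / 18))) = -55 / 624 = -0.09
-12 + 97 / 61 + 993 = 59938 / 61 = 982.59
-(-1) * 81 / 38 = 81 / 38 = 2.13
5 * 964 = 4820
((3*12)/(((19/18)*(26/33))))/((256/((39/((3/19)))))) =2673/64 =41.77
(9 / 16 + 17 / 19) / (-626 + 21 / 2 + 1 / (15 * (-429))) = -2850705 / 1204066024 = -0.00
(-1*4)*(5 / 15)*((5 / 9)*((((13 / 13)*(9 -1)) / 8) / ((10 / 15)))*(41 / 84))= -205 / 378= -0.54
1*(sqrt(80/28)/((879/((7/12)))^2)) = 7*sqrt(35)/55630152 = 0.00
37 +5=42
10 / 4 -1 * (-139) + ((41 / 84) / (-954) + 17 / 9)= 11490571 / 80136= 143.39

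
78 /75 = 26 /25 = 1.04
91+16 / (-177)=90.91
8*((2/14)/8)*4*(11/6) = 1.05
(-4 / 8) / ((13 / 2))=-1 / 13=-0.08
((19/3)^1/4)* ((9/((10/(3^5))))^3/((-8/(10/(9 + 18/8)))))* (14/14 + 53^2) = -2068437990771/400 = -5171094976.93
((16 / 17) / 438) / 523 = 8 / 1947129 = 0.00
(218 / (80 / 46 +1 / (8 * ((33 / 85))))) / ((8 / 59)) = 9762258 / 12515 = 780.04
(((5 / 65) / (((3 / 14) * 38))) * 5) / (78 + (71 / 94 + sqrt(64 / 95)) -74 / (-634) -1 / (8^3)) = 803164531346240000 / 1340972767455683074401 -16293417787064320 * sqrt(95) / 25478482581657978413619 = 0.00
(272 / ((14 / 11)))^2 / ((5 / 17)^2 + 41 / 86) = 55623649664 / 685951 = 81089.83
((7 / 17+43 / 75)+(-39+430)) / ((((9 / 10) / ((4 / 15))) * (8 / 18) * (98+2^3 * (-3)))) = 499781 / 141525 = 3.53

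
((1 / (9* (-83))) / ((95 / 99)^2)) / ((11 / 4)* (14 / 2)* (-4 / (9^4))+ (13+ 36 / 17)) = -0.00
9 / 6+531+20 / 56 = 3730 / 7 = 532.86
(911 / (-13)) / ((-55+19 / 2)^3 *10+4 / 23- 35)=83812 / 1126630297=0.00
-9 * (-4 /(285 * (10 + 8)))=2 /285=0.01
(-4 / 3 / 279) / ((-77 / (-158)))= -632 / 64449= -0.01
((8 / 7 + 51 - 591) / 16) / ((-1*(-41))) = -23 / 28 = -0.82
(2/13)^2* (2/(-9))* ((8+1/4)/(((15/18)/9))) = -396/845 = -0.47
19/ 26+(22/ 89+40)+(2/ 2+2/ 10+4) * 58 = 3963627/ 11570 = 342.58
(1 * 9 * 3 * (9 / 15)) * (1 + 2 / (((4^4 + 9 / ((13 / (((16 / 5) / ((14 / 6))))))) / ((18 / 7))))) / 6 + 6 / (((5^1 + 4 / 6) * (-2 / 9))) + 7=24790807 / 4968760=4.99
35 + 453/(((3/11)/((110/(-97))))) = -179315/97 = -1848.61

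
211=211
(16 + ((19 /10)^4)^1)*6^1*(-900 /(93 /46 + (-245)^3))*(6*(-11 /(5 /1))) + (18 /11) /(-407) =-54794338785612 /378576047298625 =-0.14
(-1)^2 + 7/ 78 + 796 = 62173/ 78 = 797.09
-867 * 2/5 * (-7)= 12138/5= 2427.60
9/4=2.25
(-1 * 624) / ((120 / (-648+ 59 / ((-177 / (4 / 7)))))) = 353912 / 105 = 3370.59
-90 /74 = -1.22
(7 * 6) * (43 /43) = 42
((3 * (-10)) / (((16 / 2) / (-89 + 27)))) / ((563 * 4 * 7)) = 465 / 31528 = 0.01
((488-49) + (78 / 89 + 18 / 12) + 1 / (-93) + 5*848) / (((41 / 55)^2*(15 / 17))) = 797039438195 / 83481822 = 9547.46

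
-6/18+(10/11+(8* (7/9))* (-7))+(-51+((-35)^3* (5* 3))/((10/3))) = -193031.48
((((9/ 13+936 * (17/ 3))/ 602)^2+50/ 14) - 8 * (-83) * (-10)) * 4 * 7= -401700916419/ 2187367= -183645.87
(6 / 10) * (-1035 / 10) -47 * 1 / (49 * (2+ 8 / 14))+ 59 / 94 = -1831241 / 29610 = -61.85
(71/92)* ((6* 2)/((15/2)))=142/115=1.23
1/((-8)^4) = 0.00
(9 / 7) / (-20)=-9 / 140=-0.06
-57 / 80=-0.71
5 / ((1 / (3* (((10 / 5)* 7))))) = 210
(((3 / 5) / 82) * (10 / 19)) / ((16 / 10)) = 0.00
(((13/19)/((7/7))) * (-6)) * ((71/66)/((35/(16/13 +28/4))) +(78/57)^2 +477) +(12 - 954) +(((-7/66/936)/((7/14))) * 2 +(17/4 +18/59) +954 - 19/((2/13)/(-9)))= -45875569191658/54686566935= -838.88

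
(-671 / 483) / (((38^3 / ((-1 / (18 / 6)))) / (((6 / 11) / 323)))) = 61 / 4280262924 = 0.00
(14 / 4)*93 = 651 / 2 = 325.50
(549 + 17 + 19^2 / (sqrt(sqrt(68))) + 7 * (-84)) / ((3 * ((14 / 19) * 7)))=-209 / 147 + 6859 * 17^(3 / 4) * sqrt(2) / 9996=6.70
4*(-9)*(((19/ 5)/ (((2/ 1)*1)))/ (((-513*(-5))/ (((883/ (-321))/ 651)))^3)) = 1376930774/ 4502918278430052101735625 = 0.00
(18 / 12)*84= 126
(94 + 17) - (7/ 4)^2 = 1727/ 16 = 107.94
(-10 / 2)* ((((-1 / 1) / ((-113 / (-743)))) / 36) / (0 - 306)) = -3715 / 1244808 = -0.00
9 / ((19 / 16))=144 / 19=7.58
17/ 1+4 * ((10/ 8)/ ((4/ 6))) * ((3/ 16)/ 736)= 400429/ 23552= 17.00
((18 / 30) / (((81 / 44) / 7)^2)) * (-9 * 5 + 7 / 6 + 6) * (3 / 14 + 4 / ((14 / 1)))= -5383532 / 32805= -164.11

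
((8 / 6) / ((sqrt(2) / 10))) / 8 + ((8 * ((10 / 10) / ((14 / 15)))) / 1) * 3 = 5 * sqrt(2) / 6 + 180 / 7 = 26.89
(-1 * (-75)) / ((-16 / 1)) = -75 / 16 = -4.69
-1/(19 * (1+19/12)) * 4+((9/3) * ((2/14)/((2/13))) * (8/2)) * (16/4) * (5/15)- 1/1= 56797/4123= 13.78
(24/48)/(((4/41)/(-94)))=-1927/4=-481.75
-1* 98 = -98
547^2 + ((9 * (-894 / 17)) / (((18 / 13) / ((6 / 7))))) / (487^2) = 8444608784333 / 28223111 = 299209.00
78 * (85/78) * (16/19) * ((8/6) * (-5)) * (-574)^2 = -157223635.09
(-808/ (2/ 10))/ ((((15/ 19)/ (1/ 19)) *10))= -404/ 15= -26.93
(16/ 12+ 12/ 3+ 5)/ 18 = 31/ 54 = 0.57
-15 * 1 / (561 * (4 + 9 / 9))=-1 / 187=-0.01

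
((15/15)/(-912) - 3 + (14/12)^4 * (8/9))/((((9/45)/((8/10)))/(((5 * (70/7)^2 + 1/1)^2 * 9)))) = -8370576571/684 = -12237685.05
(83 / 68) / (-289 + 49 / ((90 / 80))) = -747 / 150212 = -0.00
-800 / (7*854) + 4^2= 47424 / 2989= 15.87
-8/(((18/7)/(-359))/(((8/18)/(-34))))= -20104/1377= -14.60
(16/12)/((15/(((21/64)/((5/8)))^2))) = 0.02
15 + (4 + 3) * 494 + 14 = 3487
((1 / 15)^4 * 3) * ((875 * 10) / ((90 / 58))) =406 / 1215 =0.33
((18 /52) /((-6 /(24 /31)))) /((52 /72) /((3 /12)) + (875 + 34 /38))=-1539 /30279808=-0.00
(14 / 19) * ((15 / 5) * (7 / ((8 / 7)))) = 13.54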